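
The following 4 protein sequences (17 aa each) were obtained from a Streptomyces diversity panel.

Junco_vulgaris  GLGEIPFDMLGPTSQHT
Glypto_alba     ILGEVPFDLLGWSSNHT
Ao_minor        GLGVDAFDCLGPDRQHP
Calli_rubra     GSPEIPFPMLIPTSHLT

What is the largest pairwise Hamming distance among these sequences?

13

Pairwise Hamming distances:
  Junco_vulgaris vs Glypto_alba: 6
  Junco_vulgaris vs Ao_minor: 7
  Junco_vulgaris vs Calli_rubra: 6
  Glypto_alba vs Ao_minor: 10
  Glypto_alba vs Calli_rubra: 11
  Ao_minor vs Calli_rubra: 13
The largest is 13, between Ao_minor and Calli_rubra.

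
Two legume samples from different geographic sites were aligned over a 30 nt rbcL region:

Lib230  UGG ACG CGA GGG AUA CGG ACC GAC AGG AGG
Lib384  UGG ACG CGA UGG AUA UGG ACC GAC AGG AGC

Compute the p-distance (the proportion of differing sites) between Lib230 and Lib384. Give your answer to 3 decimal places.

The sequences differ at positions 10 (G/U), 16 (C/U), 30 (G/C).
There are 3 differences over 30 sites, so p = 3/30 = 0.100.

0.100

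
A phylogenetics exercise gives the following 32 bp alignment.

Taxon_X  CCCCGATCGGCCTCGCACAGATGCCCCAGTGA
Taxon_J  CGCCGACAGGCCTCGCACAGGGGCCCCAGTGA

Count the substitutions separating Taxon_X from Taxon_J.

5

Differing sites — 2:C/G; 7:T/C; 8:C/A; 21:A/G; 22:T/G.
That gives 5 mismatches out of 32 aligned sites, so the Hamming distance is 5.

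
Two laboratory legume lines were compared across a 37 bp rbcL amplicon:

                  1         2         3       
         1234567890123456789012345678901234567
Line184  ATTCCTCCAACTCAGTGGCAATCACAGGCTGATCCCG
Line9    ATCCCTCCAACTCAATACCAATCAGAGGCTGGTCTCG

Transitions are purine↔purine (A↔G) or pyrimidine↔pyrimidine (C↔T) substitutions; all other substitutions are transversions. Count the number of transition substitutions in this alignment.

Differing sites — 3:T/C (Ti); 15:G/A (Ti); 17:G/A (Ti); 18:G/C (Tv); 25:C/G (Tv); 32:A/G (Ti); 35:C/T (Ti).
Of the 7 differences, 5 transitions and 2 transversions, so the answer is 5.

5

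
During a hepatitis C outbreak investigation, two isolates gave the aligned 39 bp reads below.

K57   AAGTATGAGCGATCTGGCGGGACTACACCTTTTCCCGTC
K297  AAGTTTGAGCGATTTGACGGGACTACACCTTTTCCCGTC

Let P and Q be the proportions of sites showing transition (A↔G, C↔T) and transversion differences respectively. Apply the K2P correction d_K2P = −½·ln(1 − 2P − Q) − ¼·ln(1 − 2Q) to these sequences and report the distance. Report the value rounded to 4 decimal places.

The sequences differ at positions 5 (A/T, transversion), 14 (C/T, transition), 17 (G/A, transition).
Of the 3 differences, 2 transitions and 1 transversion over 39 sites: P = 2/39 = 0.051282, Q = 1/39 = 0.025641.
d = −0.5·ln(0.871795) − 0.25·ln(0.948718) = −0.5·(-0.137201) − 0.25·(-0.052644) = 0.0818.

0.0818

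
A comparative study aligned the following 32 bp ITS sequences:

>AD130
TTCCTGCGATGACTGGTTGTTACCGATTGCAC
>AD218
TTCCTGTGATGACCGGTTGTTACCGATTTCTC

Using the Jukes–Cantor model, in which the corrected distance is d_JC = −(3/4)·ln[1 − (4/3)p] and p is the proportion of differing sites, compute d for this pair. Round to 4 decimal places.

0.1367

The sequences differ at positions 7 (C/T), 14 (T/C), 29 (G/T), 31 (A/T).
p = 4/32 = 0.125000.
d = −0.75 · ln(1 − (4/3)·0.125000) = −0.75 · ln(0.833333) = −0.75 · (-0.182322) = 0.1367.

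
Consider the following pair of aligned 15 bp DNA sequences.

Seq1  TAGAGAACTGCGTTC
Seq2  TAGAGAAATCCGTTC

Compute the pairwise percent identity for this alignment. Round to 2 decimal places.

86.67%

Mismatches occur at site 8 (C/A), site 10 (G/C).
13 of the 15 sites match, so the percent identity is 13/15 × 100 = 86.67%.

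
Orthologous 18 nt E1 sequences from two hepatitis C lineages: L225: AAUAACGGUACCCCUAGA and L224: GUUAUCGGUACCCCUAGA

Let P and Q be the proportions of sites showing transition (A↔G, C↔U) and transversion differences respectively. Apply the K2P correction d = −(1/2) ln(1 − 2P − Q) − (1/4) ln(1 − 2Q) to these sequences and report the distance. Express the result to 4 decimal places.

0.1885

Differing sites — 1:A/G (Ti); 2:A/U (Tv); 5:A/U (Tv).
Of the 3 differences, 1 transition and 2 transversions over 18 sites: P = 1/18 = 0.055556, Q = 2/18 = 0.111111.
d = −0.5·ln(0.777777) − 0.25·ln(0.777778) = −0.5·(-0.251315) − 0.25·(-0.251314) = 0.1885.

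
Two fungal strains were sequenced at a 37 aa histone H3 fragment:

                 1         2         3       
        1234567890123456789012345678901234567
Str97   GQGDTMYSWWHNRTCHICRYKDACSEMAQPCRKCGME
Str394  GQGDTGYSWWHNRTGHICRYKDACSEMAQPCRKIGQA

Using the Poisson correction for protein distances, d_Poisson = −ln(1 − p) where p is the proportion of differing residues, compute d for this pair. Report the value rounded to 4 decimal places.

The sequences differ at positions 6 (M/G), 15 (C/G), 34 (C/I), 36 (M/Q), 37 (E/A).
p = 5/37 = 0.135135.
d = −ln(1 − 0.135135) = −ln(0.864865) = 0.1452.

0.1452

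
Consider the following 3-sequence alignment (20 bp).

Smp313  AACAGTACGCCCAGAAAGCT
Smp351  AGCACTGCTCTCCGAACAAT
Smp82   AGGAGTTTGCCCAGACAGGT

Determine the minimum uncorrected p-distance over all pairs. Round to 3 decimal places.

0.300

Pairwise Hamming distances:
  Smp313 vs Smp351: 9
  Smp313 vs Smp82: 6
  Smp351 vs Smp82: 11
The smallest is 6 mismatches, between Smp313 and Smp82; p = 6/20 = 0.300.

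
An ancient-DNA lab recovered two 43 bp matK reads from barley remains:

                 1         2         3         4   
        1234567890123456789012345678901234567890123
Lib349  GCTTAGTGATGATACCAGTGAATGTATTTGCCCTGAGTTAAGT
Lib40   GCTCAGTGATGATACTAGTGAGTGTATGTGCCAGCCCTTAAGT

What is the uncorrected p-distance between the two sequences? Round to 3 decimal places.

0.209

The sequences differ at positions 4 (T/C), 16 (C/T), 22 (A/G), 28 (T/G), 33 (C/A), 34 (T/G), 35 (G/C), 36 (A/C), 37 (G/C).
There are 9 differences over 43 sites, so p = 9/43 = 0.209.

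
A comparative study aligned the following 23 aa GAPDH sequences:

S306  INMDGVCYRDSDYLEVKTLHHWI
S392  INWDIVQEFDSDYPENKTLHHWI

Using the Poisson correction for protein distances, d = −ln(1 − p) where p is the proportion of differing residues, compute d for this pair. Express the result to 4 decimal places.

The sequences differ at positions 3 (M/W), 5 (G/I), 7 (C/Q), 8 (Y/E), 9 (R/F), 14 (L/P), 16 (V/N).
p = 7/23 = 0.304348.
d = −ln(1 − 0.304348) = −ln(0.695652) = 0.3629.

0.3629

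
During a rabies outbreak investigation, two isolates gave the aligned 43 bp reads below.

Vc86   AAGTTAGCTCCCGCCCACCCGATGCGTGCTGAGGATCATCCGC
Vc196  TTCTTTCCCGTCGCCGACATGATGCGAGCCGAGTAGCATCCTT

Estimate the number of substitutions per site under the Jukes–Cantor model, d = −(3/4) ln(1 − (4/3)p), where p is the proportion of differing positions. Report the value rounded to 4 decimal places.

0.5617

The sequences differ at positions 1 (A/T), 2 (A/T), 3 (G/C), 6 (A/T), 7 (G/C), 9 (T/C), 10 (C/G), 11 (C/T), 16 (C/G), 19 (C/A), 20 (C/T), 27 (T/A), 30 (T/C), 34 (G/T), 36 (T/G), 42 (G/T), 43 (C/T).
p = 17/43 = 0.395349.
d = −0.75 · ln(1 − (4/3)·0.395349) = −0.75 · ln(0.472868) = −0.75 · (-0.748939) = 0.5617.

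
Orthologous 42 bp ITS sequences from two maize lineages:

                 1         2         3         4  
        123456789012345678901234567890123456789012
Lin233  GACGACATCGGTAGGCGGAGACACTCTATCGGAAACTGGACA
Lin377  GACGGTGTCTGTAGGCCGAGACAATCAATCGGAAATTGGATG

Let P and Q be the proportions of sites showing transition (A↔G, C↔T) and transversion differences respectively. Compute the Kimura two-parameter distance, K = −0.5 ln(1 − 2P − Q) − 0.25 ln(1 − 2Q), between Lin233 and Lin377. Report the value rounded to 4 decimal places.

Mismatches occur at site 5 (A/G, transition), site 6 (C/T, transition), site 7 (A/G, transition), site 10 (G/T, transversion), site 17 (G/C, transversion), site 24 (C/A, transversion), site 27 (T/A, transversion), site 36 (C/T, transition), site 41 (C/T, transition), site 42 (A/G, transition).
Of the 10 differences, 6 transitions and 4 transversions over 42 sites: P = 6/42 = 0.142857, Q = 4/42 = 0.095238.
d = −0.5·ln(0.619048) − 0.25·ln(0.809524) = −0.5·(-0.479572) − 0.25·(-0.211309) = 0.2926.

0.2926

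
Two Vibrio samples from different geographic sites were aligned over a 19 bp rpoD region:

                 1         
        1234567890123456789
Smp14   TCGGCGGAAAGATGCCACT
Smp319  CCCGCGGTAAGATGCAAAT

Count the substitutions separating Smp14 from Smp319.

Differing sites — 1:T/C; 3:G/C; 8:A/T; 16:C/A; 18:C/A.
That gives 5 mismatches out of 19 aligned sites, so the Hamming distance is 5.

5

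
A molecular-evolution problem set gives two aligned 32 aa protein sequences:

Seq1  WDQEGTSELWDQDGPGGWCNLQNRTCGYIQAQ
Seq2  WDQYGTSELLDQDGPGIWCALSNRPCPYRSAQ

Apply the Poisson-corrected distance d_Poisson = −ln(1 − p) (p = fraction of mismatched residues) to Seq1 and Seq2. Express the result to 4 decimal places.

0.3302

The sequences differ at positions 4 (E/Y), 10 (W/L), 17 (G/I), 20 (N/A), 22 (Q/S), 25 (T/P), 27 (G/P), 29 (I/R), 30 (Q/S).
p = 9/32 = 0.281250.
d = −ln(1 − 0.281250) = −ln(0.718750) = 0.3302.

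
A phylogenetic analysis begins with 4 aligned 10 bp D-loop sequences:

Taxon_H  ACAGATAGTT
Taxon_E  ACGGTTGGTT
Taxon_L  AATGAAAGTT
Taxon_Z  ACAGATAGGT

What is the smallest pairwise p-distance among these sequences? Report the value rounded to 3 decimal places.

Pairwise Hamming distances:
  Taxon_H vs Taxon_E: 3
  Taxon_H vs Taxon_L: 3
  Taxon_H vs Taxon_Z: 1
  Taxon_E vs Taxon_L: 5
  Taxon_E vs Taxon_Z: 4
  Taxon_L vs Taxon_Z: 4
The smallest is 1 mismatch, between Taxon_H and Taxon_Z; p = 1/10 = 0.100.

0.100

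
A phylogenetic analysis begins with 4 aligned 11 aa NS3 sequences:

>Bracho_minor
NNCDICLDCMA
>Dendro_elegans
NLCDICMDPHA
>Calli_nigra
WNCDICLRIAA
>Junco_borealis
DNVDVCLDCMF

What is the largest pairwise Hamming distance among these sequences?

Pairwise Hamming distances:
  Bracho_minor vs Dendro_elegans: 4
  Bracho_minor vs Calli_nigra: 4
  Bracho_minor vs Junco_borealis: 4
  Dendro_elegans vs Calli_nigra: 6
  Dendro_elegans vs Junco_borealis: 8
  Calli_nigra vs Junco_borealis: 7
The largest is 8, between Dendro_elegans and Junco_borealis.

8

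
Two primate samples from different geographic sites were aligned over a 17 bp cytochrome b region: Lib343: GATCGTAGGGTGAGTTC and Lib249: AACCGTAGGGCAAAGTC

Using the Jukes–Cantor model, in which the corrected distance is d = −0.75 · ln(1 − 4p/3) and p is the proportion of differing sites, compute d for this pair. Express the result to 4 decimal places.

0.4770

The sequences differ at positions 1 (G/A), 3 (T/C), 11 (T/C), 12 (G/A), 14 (G/A), 15 (T/G).
p = 6/17 = 0.352941.
d = −0.75 · ln(1 − (4/3)·0.352941) = −0.75 · ln(0.529412) = −0.75 · (-0.635988) = 0.4770.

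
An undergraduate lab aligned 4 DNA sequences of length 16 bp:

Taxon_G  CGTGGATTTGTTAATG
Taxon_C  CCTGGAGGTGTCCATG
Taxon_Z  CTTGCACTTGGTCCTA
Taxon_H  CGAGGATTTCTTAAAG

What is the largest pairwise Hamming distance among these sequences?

Pairwise Hamming distances:
  Taxon_G vs Taxon_C: 5
  Taxon_G vs Taxon_Z: 7
  Taxon_G vs Taxon_H: 3
  Taxon_C vs Taxon_Z: 8
  Taxon_C vs Taxon_H: 8
  Taxon_Z vs Taxon_H: 10
The largest is 10, between Taxon_Z and Taxon_H.

10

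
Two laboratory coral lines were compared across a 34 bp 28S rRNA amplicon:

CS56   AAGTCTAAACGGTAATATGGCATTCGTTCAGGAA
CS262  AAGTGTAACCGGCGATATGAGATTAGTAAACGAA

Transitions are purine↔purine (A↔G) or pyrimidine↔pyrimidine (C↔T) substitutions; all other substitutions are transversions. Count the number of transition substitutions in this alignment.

3

Mismatches occur at site 5 (C→G, transversion), site 9 (A→C, transversion), site 13 (T→C, transition), site 14 (A→G, transition), site 20 (G→A, transition), site 21 (C→G, transversion), site 25 (C→A, transversion), site 28 (T→A, transversion), site 29 (C→A, transversion), site 31 (G→C, transversion).
Of the 10 differences, 3 transitions and 7 transversions, so the answer is 3.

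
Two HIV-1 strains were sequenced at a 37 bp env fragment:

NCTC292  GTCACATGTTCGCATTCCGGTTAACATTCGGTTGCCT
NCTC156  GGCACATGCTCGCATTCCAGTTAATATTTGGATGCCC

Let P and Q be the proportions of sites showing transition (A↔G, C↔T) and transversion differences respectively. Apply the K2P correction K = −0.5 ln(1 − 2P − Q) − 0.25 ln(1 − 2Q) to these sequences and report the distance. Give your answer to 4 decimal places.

0.2246

Mismatches occur at site 2 (T↔G, transversion), site 9 (T↔C, transition), site 19 (G↔A, transition), site 25 (C↔T, transition), site 29 (C↔T, transition), site 32 (T↔A, transversion), site 37 (T↔C, transition).
Of the 7 differences, 5 transitions and 2 transversions over 37 sites: P = 5/37 = 0.135135, Q = 2/37 = 0.054054.
d = −0.5·ln(0.675676) − 0.25·ln(0.891892) = −0.5·(-0.392042) − 0.25·(-0.114410) = 0.2246.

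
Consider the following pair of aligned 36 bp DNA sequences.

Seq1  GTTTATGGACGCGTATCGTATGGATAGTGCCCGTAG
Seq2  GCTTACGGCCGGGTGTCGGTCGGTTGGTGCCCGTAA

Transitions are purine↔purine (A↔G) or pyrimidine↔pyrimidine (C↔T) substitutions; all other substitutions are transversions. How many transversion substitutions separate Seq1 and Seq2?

Differing sites — 2:T/C (Ti); 6:T/C (Ti); 9:A/C (Tv); 12:C/G (Tv); 15:A/G (Ti); 19:T/G (Tv); 20:A/T (Tv); 21:T/C (Ti); 24:A/T (Tv); 26:A/G (Ti); 36:G/A (Ti).
Of the 11 differences, 6 transitions and 5 transversions, so the answer is 5.

5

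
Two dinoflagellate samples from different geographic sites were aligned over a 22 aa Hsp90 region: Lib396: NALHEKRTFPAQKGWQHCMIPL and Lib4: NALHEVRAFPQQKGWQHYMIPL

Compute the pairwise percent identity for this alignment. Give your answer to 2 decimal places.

81.82%

Mismatches occur at site 6 (K/V), site 8 (T/A), site 11 (A/Q), site 18 (C/Y).
18 of the 22 sites match, so the percent identity is 18/22 × 100 = 81.82%.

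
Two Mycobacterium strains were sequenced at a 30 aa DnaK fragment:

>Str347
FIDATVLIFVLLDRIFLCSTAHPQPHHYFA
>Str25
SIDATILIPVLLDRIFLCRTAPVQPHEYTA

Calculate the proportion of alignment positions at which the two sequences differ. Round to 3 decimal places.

Mismatches occur at site 1 (F/S), site 6 (V/I), site 9 (F/P), site 19 (S/R), site 22 (H/P), site 23 (P/V), site 27 (H/E), site 29 (F/T).
There are 8 differences over 30 sites, so p = 8/30 = 0.267.

0.267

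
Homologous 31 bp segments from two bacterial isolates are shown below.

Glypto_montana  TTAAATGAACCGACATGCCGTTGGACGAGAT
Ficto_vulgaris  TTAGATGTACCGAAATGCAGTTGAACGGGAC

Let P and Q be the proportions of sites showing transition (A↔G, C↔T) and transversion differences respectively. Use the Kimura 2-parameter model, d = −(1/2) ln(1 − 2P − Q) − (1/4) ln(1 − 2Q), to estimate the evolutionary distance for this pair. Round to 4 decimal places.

0.2729

The sequences differ at positions 4 (A/G, transition), 8 (A/T, transversion), 14 (C/A, transversion), 19 (C/A, transversion), 24 (G/A, transition), 28 (A/G, transition), 31 (T/C, transition).
Of the 7 differences, 4 transitions and 3 transversions over 31 sites: P = 4/31 = 0.129032, Q = 3/31 = 0.096774.
d = −0.5·ln(0.645162) − 0.25·ln(0.806452) = −0.5·(-0.438254) − 0.25·(-0.215111) = 0.2729.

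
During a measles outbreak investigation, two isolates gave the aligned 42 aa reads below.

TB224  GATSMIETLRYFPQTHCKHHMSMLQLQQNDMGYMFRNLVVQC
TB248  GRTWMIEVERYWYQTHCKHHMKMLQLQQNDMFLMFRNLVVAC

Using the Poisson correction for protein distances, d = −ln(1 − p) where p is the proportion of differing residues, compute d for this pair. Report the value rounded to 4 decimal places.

0.2719

Mismatches occur at site 2 (A→R), site 4 (S→W), site 8 (T→V), site 9 (L→E), site 12 (F→W), site 13 (P→Y), site 22 (S→K), site 32 (G→F), site 33 (Y→L), site 41 (Q→A).
p = 10/42 = 0.238095.
d = −ln(1 − 0.238095) = −ln(0.761905) = 0.2719.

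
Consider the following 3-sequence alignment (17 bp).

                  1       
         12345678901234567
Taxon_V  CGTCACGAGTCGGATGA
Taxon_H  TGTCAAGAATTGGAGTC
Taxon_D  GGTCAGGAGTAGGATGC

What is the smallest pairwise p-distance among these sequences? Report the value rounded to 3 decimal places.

Pairwise Hamming distances:
  Taxon_V vs Taxon_H: 7
  Taxon_V vs Taxon_D: 4
  Taxon_H vs Taxon_D: 6
The smallest is 4 mismatches, between Taxon_V and Taxon_D; p = 4/17 = 0.235.

0.235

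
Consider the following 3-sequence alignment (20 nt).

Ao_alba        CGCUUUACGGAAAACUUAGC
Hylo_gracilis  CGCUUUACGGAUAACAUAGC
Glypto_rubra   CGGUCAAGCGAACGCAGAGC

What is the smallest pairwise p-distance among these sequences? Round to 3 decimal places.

Pairwise Hamming distances:
  Ao_alba vs Hylo_gracilis: 2
  Ao_alba vs Glypto_rubra: 9
  Hylo_gracilis vs Glypto_rubra: 9
The smallest is 2 mismatches, between Ao_alba and Hylo_gracilis; p = 2/20 = 0.100.

0.100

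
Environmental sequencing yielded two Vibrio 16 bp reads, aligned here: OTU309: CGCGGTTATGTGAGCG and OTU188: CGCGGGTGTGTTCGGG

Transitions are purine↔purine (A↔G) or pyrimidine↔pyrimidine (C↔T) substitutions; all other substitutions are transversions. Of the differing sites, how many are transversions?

Differing sites — 6:T/G (Tv); 8:A/G (Ti); 12:G/T (Tv); 13:A/C (Tv); 15:C/G (Tv).
Of the 5 differences, 1 transition and 4 transversions, so the answer is 4.

4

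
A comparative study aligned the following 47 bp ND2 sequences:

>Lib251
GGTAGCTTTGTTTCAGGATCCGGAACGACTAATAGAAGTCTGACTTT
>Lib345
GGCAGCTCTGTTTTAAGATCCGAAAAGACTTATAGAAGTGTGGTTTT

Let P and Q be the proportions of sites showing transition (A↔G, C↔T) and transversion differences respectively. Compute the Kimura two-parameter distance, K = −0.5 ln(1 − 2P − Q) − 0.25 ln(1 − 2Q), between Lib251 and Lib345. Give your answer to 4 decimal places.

0.2586

The sequences differ at positions 3 (T/C, transition), 8 (T/C, transition), 14 (C/T, transition), 16 (G/A, transition), 23 (G/A, transition), 26 (C/A, transversion), 31 (A/T, transversion), 40 (C/G, transversion), 43 (A/G, transition), 44 (C/T, transition).
Of the 10 differences, 7 transitions and 3 transversions over 47 sites: P = 7/47 = 0.148936, Q = 3/47 = 0.063830.
d = −0.5·ln(0.638298) − 0.25·ln(0.872340) = −0.5·(-0.448950) − 0.25·(-0.136576) = 0.2586.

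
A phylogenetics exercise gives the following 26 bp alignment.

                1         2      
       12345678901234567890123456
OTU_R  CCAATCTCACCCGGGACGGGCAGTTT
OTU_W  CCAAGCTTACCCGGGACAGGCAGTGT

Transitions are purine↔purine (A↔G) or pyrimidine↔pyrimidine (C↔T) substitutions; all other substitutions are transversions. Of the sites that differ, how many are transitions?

The sequences differ at positions 5 (T/G, transversion), 8 (C/T, transition), 18 (G/A, transition), 25 (T/G, transversion).
Of the 4 differences, 2 transitions and 2 transversions, so the answer is 2.

2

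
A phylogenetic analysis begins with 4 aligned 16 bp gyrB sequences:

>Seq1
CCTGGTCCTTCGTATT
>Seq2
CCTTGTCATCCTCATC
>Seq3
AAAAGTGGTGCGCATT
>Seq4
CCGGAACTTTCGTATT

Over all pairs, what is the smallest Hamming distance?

4

Pairwise Hamming distances:
  Seq1 vs Seq2: 6
  Seq1 vs Seq3: 8
  Seq1 vs Seq4: 4
  Seq2 vs Seq3: 9
  Seq2 vs Seq4: 9
  Seq3 vs Seq4: 10
The smallest is 4, between Seq1 and Seq4.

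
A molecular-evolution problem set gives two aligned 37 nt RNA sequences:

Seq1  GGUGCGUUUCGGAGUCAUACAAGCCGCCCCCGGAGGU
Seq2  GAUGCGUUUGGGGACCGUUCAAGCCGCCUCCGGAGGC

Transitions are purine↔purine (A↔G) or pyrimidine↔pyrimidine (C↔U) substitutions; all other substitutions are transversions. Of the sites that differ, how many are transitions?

7

Mismatches occur at site 2 (G/A, transition), site 10 (C/G, transversion), site 13 (A/G, transition), site 14 (G/A, transition), site 15 (U/C, transition), site 17 (A/G, transition), site 19 (A/U, transversion), site 29 (C/U, transition), site 37 (U/C, transition).
Of the 9 differences, 7 transitions and 2 transversions, so the answer is 7.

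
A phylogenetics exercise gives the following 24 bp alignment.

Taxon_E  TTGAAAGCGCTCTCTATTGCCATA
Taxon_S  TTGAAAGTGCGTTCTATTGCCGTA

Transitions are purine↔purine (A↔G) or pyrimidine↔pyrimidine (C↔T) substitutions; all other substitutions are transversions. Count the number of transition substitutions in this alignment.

The sequences differ at positions 8 (C/T, transition), 11 (T/G, transversion), 12 (C/T, transition), 22 (A/G, transition).
Of the 4 differences, 3 transitions and 1 transversion, so the answer is 3.

3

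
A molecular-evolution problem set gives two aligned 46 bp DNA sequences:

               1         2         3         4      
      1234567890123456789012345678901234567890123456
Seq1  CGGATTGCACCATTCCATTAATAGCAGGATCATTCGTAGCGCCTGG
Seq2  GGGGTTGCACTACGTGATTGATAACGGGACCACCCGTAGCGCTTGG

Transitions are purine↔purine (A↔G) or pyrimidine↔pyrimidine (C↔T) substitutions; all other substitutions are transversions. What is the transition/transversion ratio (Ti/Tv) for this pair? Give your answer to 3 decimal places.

Mismatches occur at site 1 (C→G, transversion), site 4 (A→G, transition), site 11 (C→T, transition), site 13 (T→C, transition), site 14 (T→G, transversion), site 15 (C→T, transition), site 16 (C→G, transversion), site 20 (A→G, transition), site 24 (G→A, transition), site 26 (A→G, transition), site 30 (T→C, transition), site 33 (T→C, transition), site 34 (T→C, transition), site 43 (C→T, transition).
Of the 14 differences, 11 transitions and 3 transversions, so Ti/Tv = 11/3 = 3.667.

3.667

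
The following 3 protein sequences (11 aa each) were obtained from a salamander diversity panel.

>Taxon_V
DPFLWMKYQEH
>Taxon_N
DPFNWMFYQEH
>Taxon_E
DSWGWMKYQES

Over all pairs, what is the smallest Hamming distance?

Pairwise Hamming distances:
  Taxon_V vs Taxon_N: 2
  Taxon_V vs Taxon_E: 4
  Taxon_N vs Taxon_E: 5
The smallest is 2, between Taxon_V and Taxon_N.

2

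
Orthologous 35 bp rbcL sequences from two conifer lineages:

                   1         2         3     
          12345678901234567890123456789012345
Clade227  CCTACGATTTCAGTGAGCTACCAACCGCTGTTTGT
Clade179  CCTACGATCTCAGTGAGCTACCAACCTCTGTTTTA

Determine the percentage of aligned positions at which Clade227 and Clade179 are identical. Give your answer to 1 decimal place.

Mismatches occur at site 9 (T↔C), site 27 (G↔T), site 34 (G↔T), site 35 (T↔A).
31 of the 35 sites match, so the percent identity is 31/35 × 100 = 88.6%.

88.6%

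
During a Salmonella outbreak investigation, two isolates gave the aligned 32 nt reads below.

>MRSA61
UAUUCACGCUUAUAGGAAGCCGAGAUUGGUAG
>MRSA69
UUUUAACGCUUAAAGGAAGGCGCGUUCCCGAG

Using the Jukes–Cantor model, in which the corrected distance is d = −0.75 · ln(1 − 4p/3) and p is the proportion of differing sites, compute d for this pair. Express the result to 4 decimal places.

The sequences differ at positions 2 (A/U), 5 (C/A), 13 (U/A), 20 (C/G), 23 (A/C), 25 (A/U), 27 (U/C), 28 (G/C), 29 (G/C), 30 (U/G).
p = 10/32 = 0.312500.
d = −0.75 · ln(1 − (4/3)·0.312500) = −0.75 · ln(0.583333) = −0.75 · (-0.538997) = 0.4042.

0.4042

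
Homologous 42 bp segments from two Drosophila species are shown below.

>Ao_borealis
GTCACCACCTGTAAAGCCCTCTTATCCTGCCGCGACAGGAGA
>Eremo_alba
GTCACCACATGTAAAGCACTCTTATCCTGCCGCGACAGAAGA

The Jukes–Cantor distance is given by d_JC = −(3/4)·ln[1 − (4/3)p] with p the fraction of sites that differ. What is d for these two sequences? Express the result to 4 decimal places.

Differing sites — 9:C/A; 18:C/A; 39:G/A.
p = 3/42 = 0.071429.
d = −0.75 · ln(1 − (4/3)·0.071429) = −0.75 · ln(0.904761) = −0.75 · (-0.100084) = 0.0751.

0.0751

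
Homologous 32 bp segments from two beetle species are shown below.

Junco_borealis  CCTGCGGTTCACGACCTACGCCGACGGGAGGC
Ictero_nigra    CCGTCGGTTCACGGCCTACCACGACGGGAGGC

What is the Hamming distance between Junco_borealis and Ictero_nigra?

The sequences differ at positions 3 (T/G), 4 (G/T), 14 (A/G), 20 (G/C), 21 (C/A).
That gives 5 mismatches out of 32 aligned sites, so the Hamming distance is 5.

5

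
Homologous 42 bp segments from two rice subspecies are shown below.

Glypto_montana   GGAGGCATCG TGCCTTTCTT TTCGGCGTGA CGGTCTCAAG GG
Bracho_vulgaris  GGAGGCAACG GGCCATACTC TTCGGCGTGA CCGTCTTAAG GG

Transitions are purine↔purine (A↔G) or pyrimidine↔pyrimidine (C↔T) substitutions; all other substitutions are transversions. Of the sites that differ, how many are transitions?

Differing sites — 8:T/A (Tv); 11:T/G (Tv); 15:T/A (Tv); 17:T/A (Tv); 20:T/C (Ti); 32:G/C (Tv); 37:C/T (Ti).
Of the 7 differences, 2 transitions and 5 transversions, so the answer is 2.

2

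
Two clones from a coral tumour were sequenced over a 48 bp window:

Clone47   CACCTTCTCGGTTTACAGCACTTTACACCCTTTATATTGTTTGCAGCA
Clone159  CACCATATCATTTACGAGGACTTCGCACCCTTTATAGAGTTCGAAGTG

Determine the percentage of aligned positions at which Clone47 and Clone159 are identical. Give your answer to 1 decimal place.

66.7%

The sequences differ at positions 5 (T/A), 7 (C/A), 10 (G/A), 11 (G/T), 14 (T/A), 15 (A/C), 16 (C/G), 19 (C/G), 24 (T/C), 25 (A/G), 37 (T/G), 38 (T/A), 42 (T/C), 44 (C/A), 47 (C/T), 48 (A/G).
32 of the 48 sites match, so the percent identity is 32/48 × 100 = 66.7%.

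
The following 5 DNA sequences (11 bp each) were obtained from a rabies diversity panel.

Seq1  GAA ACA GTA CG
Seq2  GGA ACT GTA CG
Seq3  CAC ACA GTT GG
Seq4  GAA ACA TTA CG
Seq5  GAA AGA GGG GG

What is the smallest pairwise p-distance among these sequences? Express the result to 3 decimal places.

Pairwise Hamming distances:
  Seq1 vs Seq2: 2
  Seq1 vs Seq3: 4
  Seq1 vs Seq4: 1
  Seq1 vs Seq5: 4
  Seq2 vs Seq3: 6
  Seq2 vs Seq4: 3
  Seq2 vs Seq5: 6
  Seq3 vs Seq4: 5
  Seq3 vs Seq5: 5
  Seq4 vs Seq5: 5
The smallest is 1 mismatch, between Seq1 and Seq4; p = 1/11 = 0.091.

0.091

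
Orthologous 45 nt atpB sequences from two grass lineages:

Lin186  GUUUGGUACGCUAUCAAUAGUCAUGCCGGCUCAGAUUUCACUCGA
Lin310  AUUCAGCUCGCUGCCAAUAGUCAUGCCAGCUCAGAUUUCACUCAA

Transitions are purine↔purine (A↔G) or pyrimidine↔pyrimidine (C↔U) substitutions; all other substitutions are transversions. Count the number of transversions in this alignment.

1

The sequences differ at positions 1 (G/A, transition), 4 (U/C, transition), 5 (G/A, transition), 7 (U/C, transition), 8 (A/U, transversion), 13 (A/G, transition), 14 (U/C, transition), 28 (G/A, transition), 44 (G/A, transition).
Of the 9 differences, 8 transitions and 1 transversion, so the answer is 1.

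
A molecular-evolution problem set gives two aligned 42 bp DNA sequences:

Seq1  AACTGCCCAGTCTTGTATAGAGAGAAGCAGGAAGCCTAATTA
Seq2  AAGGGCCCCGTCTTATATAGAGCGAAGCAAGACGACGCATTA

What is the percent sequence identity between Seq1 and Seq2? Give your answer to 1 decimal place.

76.2%

The sequences differ at positions 3 (C/G), 4 (T/G), 9 (A/C), 15 (G/A), 23 (A/C), 30 (G/A), 33 (A/C), 35 (C/A), 37 (T/G), 38 (A/C).
32 of the 42 sites match, so the percent identity is 32/42 × 100 = 76.2%.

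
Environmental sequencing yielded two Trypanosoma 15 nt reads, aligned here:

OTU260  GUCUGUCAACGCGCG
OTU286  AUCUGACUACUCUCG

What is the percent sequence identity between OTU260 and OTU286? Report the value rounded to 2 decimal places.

66.67%

Differing sites — 1:G/A; 6:U/A; 8:A/U; 11:G/U; 13:G/U.
10 of the 15 sites match, so the percent identity is 10/15 × 100 = 66.67%.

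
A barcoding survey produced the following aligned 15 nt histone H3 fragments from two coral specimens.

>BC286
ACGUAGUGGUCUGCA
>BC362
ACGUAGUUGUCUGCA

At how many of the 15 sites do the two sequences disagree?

1

The sequences differ at position 8 (G/U).
That gives 1 mismatch out of 15 aligned sites, so the Hamming distance is 1.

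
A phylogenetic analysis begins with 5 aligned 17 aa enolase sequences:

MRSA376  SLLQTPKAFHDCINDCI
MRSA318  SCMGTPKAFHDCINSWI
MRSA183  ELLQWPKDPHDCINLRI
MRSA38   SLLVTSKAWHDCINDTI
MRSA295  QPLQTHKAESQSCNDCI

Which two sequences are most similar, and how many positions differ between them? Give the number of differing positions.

4

Pairwise Hamming distances:
  MRSA376 vs MRSA318: 5
  MRSA376 vs MRSA183: 6
  MRSA376 vs MRSA38: 4
  MRSA376 vs MRSA295: 8
  MRSA318 vs MRSA183: 9
  MRSA318 vs MRSA38: 7
  MRSA318 vs MRSA295: 12
  MRSA183 vs MRSA38: 8
  MRSA183 vs MRSA295: 12
  MRSA38 vs MRSA295: 10
The smallest is 4, between MRSA376 and MRSA38.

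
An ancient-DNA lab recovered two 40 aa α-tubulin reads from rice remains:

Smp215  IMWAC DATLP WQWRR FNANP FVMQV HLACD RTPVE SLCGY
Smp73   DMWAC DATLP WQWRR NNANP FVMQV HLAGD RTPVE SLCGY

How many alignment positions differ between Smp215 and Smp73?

Differing sites — 1:I/D; 16:F/N; 29:C/G.
That gives 3 mismatches out of 40 aligned sites, so the Hamming distance is 3.

3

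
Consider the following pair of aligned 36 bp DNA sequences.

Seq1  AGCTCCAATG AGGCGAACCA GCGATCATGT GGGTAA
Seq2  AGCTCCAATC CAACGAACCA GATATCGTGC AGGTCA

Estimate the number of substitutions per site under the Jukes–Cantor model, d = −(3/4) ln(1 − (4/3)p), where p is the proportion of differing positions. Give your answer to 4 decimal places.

0.3470

Differing sites — 10:G/C; 11:A/C; 12:G/A; 13:G/A; 22:C/A; 23:G/T; 27:A/G; 30:T/C; 31:G/A; 35:A/C.
p = 10/36 = 0.277778.
d = −0.75 · ln(1 − (4/3)·0.277778) = −0.75 · ln(0.629629) = −0.75 · (-0.462625) = 0.3470.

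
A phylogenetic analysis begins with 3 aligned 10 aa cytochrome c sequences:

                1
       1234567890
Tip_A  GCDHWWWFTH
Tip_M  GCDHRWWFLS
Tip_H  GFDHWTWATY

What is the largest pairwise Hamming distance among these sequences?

6

Pairwise Hamming distances:
  Tip_A vs Tip_M: 3
  Tip_A vs Tip_H: 4
  Tip_M vs Tip_H: 6
The largest is 6, between Tip_M and Tip_H.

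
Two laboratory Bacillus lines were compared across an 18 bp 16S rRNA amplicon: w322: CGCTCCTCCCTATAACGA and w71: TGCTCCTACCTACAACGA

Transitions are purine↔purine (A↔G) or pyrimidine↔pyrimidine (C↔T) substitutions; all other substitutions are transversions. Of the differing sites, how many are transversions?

1

Differing sites — 1:C/T (Ti); 8:C/A (Tv); 13:T/C (Ti).
Of the 3 differences, 2 transitions and 1 transversion, so the answer is 1.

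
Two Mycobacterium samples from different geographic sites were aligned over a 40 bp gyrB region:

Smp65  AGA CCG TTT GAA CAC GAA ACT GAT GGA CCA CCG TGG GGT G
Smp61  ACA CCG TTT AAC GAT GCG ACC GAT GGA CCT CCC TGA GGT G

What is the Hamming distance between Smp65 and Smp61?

11

The sequences differ at positions 2 (G/C), 10 (G/A), 12 (A/C), 13 (C/G), 15 (C/T), 17 (A/C), 18 (A/G), 21 (T/C), 30 (A/T), 33 (G/C), 36 (G/A).
That gives 11 mismatches out of 40 aligned sites, so the Hamming distance is 11.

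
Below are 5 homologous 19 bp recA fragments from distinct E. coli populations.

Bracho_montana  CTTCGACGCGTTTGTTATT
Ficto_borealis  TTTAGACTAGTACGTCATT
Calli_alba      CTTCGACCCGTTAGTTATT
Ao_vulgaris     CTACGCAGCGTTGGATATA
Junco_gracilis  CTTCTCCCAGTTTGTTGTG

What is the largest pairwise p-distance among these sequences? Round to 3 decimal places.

Pairwise Hamming distances:
  Bracho_montana vs Ficto_borealis: 7
  Bracho_montana vs Calli_alba: 2
  Bracho_montana vs Ao_vulgaris: 6
  Bracho_montana vs Junco_gracilis: 6
  Ficto_borealis vs Calli_alba: 7
  Ficto_borealis vs Ao_vulgaris: 12
  Ficto_borealis vs Junco_gracilis: 10
  Calli_alba vs Ao_vulgaris: 7
  Calli_alba vs Junco_gracilis: 6
  Ao_vulgaris vs Junco_gracilis: 9
The largest is 12 mismatches, between Ficto_borealis and Ao_vulgaris; p = 12/19 = 0.632.

0.632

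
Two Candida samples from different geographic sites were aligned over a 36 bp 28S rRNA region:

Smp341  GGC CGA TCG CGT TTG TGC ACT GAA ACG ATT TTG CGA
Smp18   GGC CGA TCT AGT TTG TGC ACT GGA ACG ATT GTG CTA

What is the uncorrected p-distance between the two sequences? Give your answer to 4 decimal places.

The sequences differ at positions 9 (G/T), 10 (C/A), 23 (A/G), 31 (T/G), 35 (G/T).
There are 5 differences over 36 sites, so p = 5/36 = 0.1389.

0.1389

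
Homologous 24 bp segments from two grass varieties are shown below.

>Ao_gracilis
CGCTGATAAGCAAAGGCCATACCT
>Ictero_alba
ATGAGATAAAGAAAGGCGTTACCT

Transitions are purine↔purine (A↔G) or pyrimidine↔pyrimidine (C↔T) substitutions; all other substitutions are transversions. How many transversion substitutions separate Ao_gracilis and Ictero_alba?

The sequences differ at positions 1 (C/A, transversion), 2 (G/T, transversion), 3 (C/G, transversion), 4 (T/A, transversion), 10 (G/A, transition), 11 (C/G, transversion), 18 (C/G, transversion), 19 (A/T, transversion).
Of the 8 differences, 1 transition and 7 transversions, so the answer is 7.

7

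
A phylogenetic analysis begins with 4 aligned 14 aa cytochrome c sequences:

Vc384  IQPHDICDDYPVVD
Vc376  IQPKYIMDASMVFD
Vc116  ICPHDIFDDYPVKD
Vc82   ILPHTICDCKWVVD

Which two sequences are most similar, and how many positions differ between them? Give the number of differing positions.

3

Pairwise Hamming distances:
  Vc384 vs Vc376: 7
  Vc384 vs Vc116: 3
  Vc384 vs Vc82: 5
  Vc376 vs Vc116: 8
  Vc376 vs Vc82: 8
  Vc116 vs Vc82: 7
The smallest is 3, between Vc384 and Vc116.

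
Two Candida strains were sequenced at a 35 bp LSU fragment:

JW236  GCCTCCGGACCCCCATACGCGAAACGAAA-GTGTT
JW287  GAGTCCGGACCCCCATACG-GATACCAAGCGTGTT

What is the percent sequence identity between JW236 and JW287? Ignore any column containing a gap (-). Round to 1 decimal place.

Excluding the 2 gap columns leaves 33 comparable sites.
Mismatches occur at site 2 (C→A), site 3 (C→G), site 23 (A→T), site 26 (G→C), site 29 (A→G).
28 of the 33 comparable sites match, so the percent identity is 28/33 × 100 = 84.8%.

84.8%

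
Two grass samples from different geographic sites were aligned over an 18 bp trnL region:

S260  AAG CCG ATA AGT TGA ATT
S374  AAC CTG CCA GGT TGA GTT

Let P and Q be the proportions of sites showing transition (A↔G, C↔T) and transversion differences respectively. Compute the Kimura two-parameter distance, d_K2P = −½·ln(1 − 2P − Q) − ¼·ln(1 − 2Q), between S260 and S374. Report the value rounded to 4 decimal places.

0.4683

Differing sites — 3:G/C (Tv); 5:C/T (Ti); 7:A/C (Tv); 8:T/C (Ti); 10:A/G (Ti); 16:A/G (Ti).
Of the 6 differences, 4 transitions and 2 transversions over 18 sites: P = 4/18 = 0.222222, Q = 2/18 = 0.111111.
d = −0.5·ln(0.444445) − 0.25·ln(0.777778) = −0.5·(-0.810929) − 0.25·(-0.251314) = 0.4683.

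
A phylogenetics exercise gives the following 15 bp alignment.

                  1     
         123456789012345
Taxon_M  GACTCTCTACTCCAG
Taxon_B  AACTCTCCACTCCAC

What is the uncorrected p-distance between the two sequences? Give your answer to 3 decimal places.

Mismatches occur at site 1 (G/A), site 8 (T/C), site 15 (G/C).
There are 3 differences over 15 sites, so p = 3/15 = 0.200.

0.200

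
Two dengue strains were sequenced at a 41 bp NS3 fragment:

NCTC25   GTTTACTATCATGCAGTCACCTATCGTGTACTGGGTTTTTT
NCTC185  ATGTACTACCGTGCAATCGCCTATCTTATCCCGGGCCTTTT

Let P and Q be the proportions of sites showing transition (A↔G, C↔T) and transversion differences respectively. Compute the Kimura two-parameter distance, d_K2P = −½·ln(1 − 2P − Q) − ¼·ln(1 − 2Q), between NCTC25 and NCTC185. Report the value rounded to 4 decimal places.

Mismatches occur at site 1 (G/A, transition), site 3 (T/G, transversion), site 9 (T/C, transition), site 11 (A/G, transition), site 16 (G/A, transition), site 19 (A/G, transition), site 26 (G/T, transversion), site 28 (G/A, transition), site 30 (A/C, transversion), site 32 (T/C, transition), site 36 (T/C, transition), site 37 (T/C, transition).
Of the 12 differences, 9 transitions and 3 transversions over 41 sites: P = 9/41 = 0.219512, Q = 3/41 = 0.073171.
d = −0.5·ln(0.487805) − 0.25·ln(0.853658) = −0.5·(-0.717840) − 0.25·(-0.158225) = 0.3985.

0.3985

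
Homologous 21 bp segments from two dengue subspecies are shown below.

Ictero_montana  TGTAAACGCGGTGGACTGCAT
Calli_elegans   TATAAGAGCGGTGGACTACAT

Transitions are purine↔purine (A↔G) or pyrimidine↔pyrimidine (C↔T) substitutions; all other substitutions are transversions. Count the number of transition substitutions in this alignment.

Mismatches occur at site 2 (G↔A, transition), site 6 (A↔G, transition), site 7 (C↔A, transversion), site 18 (G↔A, transition).
Of the 4 differences, 3 transitions and 1 transversion, so the answer is 3.

3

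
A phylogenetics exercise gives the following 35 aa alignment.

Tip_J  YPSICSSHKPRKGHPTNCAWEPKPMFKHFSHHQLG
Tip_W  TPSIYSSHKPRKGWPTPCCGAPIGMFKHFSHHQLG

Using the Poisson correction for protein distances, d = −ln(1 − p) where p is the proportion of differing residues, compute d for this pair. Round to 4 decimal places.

Differing sites — 1:Y/T; 5:C/Y; 14:H/W; 17:N/P; 19:A/C; 20:W/G; 21:E/A; 23:K/I; 24:P/G.
p = 9/35 = 0.257143.
d = −ln(1 − 0.257143) = −ln(0.742857) = 0.2973.

0.2973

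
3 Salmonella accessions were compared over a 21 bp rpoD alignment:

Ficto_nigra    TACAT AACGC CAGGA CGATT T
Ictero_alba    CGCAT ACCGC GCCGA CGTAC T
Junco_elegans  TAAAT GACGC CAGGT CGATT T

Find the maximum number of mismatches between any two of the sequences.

Pairwise Hamming distances:
  Ficto_nigra vs Ictero_alba: 9
  Ficto_nigra vs Junco_elegans: 3
  Ictero_alba vs Junco_elegans: 12
The largest is 12, between Ictero_alba and Junco_elegans.

12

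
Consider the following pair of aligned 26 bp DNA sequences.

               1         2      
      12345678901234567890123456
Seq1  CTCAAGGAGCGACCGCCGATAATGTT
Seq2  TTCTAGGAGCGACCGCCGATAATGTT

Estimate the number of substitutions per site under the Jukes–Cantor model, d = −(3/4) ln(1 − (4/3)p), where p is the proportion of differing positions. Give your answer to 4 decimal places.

0.0812

Differing sites — 1:C/T; 4:A/T.
p = 2/26 = 0.076923.
d = −0.75 · ln(1 − (4/3)·0.076923) = −0.75 · ln(0.897436) = −0.75 · (-0.108213) = 0.0812.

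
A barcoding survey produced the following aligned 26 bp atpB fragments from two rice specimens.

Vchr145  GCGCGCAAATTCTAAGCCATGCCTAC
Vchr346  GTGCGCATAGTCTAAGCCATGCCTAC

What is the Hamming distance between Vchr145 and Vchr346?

Mismatches occur at site 2 (C↔T), site 8 (A↔T), site 10 (T↔G).
That gives 3 mismatches out of 26 aligned sites, so the Hamming distance is 3.

3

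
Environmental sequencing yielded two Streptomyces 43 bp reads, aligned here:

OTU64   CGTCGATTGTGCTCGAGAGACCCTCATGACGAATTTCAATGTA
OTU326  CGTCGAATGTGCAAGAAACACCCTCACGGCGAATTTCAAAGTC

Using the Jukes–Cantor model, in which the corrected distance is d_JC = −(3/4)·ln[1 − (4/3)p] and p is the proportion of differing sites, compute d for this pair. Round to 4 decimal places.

0.2454

Differing sites — 7:T/A; 13:T/A; 14:C/A; 17:G/A; 19:G/C; 27:T/C; 29:A/G; 40:T/A; 43:A/C.
p = 9/43 = 0.209302.
d = −0.75 · ln(1 − (4/3)·0.209302) = −0.75 · ln(0.720931) = −0.75 · (-0.327212) = 0.2454.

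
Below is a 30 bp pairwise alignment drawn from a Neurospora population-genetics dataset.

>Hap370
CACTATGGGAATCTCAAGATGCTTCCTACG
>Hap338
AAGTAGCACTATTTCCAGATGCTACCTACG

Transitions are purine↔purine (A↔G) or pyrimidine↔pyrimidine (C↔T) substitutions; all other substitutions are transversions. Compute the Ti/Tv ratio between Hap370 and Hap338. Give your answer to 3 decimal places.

0.250

Differing sites — 1:C/A (Tv); 3:C/G (Tv); 6:T/G (Tv); 7:G/C (Tv); 8:G/A (Ti); 9:G/C (Tv); 10:A/T (Tv); 13:C/T (Ti); 16:A/C (Tv); 24:T/A (Tv).
Of the 10 differences, 2 transitions and 8 transversions, so Ti/Tv = 2/8 = 0.250.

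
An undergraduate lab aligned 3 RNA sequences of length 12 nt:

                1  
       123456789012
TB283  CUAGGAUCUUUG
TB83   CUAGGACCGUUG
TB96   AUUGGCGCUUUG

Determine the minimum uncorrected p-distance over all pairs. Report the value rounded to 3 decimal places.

0.167

Pairwise Hamming distances:
  TB283 vs TB83: 2
  TB283 vs TB96: 4
  TB83 vs TB96: 5
The smallest is 2 mismatches, between TB283 and TB83; p = 2/12 = 0.167.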